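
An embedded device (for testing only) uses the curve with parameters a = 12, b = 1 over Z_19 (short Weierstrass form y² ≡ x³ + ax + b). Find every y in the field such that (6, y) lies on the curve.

x³ + 12x + 1 = 289 ≡ 4 (mod 19).
Square roots of 4 mod 19: 2 and 17 (since 2² = 4 ≡ 4).

2, 17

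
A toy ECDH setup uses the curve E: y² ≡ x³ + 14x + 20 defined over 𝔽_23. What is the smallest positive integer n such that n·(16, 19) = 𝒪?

2P: tangent at (16, 19): λ = (3·16² + 14)/(2·19) ≡ 0/15. 15⁻¹ ≡ 20 (mod 23), so λ ≡ 0·20 ≡ 0.
  x = λ² - 16 - 16 = 0 - 32 ≡ 14; y = λ·(16 - 14) - 19 ≡ 4. → (14, 4)
3P: (14, 4) + (16, 19). λ = (19 - 4)/(16 - 14) ≡ 15/2 mod 23. 2⁻¹ ≡ 12 (mod 23) since 2·12 = 24 ≡ 1, so λ ≡ 19.
  x = λ² - 14 - 16 = 361 - 30 ≡ 9; y = λ·(14 - 9) - 4 ≡ 22. → (9, 22)
4P: (9, 22) + (16, 19). λ = (19 - 22)/(16 - 9) ≡ 20/7 mod 23. 7⁻¹ ≡ 10 (mod 23) since 7·10 = 70 ≡ 1, so λ ≡ 16.
  x = λ² - 9 - 16 = 256 - 25 ≡ 1; y = λ·(9 - 1) - 22 ≡ 14. → (1, 14)
5P: (1, 14) + (16, 19). λ = (19 - 14)/(16 - 1) ≡ 5/15 mod 23. 15⁻¹ ≡ 20 (mod 23) since 15·20 = 300 ≡ 1, so λ ≡ 8.
  x = λ² - 1 - 16 = 64 - 17 ≡ 1; y = λ·(1 - 1) - 14 ≡ 9. → (1, 9)
6P: (1, 9) + (16, 19). λ = (19 - 9)/(16 - 1) ≡ 10/15 mod 23. 15⁻¹ ≡ 20 (mod 23) since 15·20 = 300 ≡ 1, so λ ≡ 16.
  x = λ² - 1 - 16 = 256 - 17 ≡ 9; y = λ·(1 - 9) - 9 ≡ 1. → (9, 1)
7P: (9, 1) + (16, 19). λ = (19 - 1)/(16 - 9) ≡ 18/7 mod 23. 7⁻¹ ≡ 10 (mod 23) since 7·10 = 70 ≡ 1, so λ ≡ 19.
  x = λ² - 9 - 16 = 361 - 25 ≡ 14; y = λ·(9 - 14) - 1 ≡ 19. → (14, 19)
8P: (14, 19) + (16, 19). λ = (19 - 19)/(16 - 14) ≡ 0/2 mod 23. 2⁻¹ ≡ 12 (mod 23) since 2·12 = 24 ≡ 1, so λ ≡ 0.
  x = λ² - 14 - 16 = 0 - 30 ≡ 16; y = λ·(14 - 16) - 19 ≡ 4. → (16, 4)
9P: (16, 4) + (16, 19): same x and y₁ ≡ -y₂, so the sum is 𝒪.
9P = 𝒪, so the order is 9.

9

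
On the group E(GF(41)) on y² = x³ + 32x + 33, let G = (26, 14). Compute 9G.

Repeated addition: build up to 9G.
2G: tangent at (26, 14): λ = (3·26² + 32)/(2·14) ≡ 10/28. 28⁻¹ ≡ 22 (mod 41) since 28·22 = 616 ≡ 1, so λ ≡ 10·22 ≡ 15.
  x = λ² - 26 - 26 = 225 - 52 ≡ 9; y = λ·(26 - 9) - 14 ≡ 36. → (9, 36)
3G: (9, 36) + (26, 14). λ = (14 - 36)/(26 - 9) ≡ 19/17 mod 41. 17⁻¹ ≡ 29 (mod 41), so λ ≡ 18.
  x = λ² - 9 - 26 = 324 - 35 ≡ 2; y = λ·(9 - 2) - 36 ≡ 8. → (2, 8)
4G: (2, 8) + (26, 14). λ = (14 - 8)/(26 - 2) ≡ 6/24 mod 41. 24⁻¹ ≡ 12 (mod 41), so λ ≡ 31.
  x = λ² - 2 - 26 = 961 - 28 ≡ 31; y = λ·(2 - 31) - 8 ≡ 36. → (31, 36)
5G: (31, 36) + (26, 14). λ = (14 - 36)/(26 - 31) ≡ 19/36 mod 41. 36⁻¹ ≡ 8 (mod 41), so λ ≡ 29.
  x = λ² - 31 - 26 = 841 - 57 ≡ 5; y = λ·(31 - 5) - 36 ≡ 21. → (5, 21)
6G: (5, 21) + (26, 14). λ = (14 - 21)/(26 - 5) ≡ 34/21 mod 41. 21⁻¹ ≡ 2 (mod 41) since 21·2 = 42 ≡ 1, so λ ≡ 27.
  x = λ² - 5 - 26 = 729 - 31 ≡ 1; y = λ·(5 - 1) - 21 ≡ 5. → (1, 5)
7G: (1, 5) + (26, 14). λ = (14 - 5)/(26 - 1) ≡ 9/25 mod 41. 25⁻¹ ≡ 23 (mod 41), so λ ≡ 2.
  x = λ² - 1 - 26 = 4 - 27 ≡ 18; y = λ·(1 - 18) - 5 ≡ 2. → (18, 2)
8G: (18, 2) + (26, 14). λ = (14 - 2)/(26 - 18) ≡ 12/8 mod 41. 8⁻¹ ≡ 36 (mod 41), so λ ≡ 22.
  x = λ² - 18 - 26 = 484 - 44 ≡ 30; y = λ·(18 - 30) - 2 ≡ 21. → (30, 21)
9G: (30, 21) + (26, 14). λ = (14 - 21)/(26 - 30) ≡ 34/37 mod 41. 37⁻¹ ≡ 10 (mod 41) since 37·10 = 370 ≡ 1, so λ ≡ 12.
  x = λ² - 30 - 26 = 144 - 56 ≡ 6; y = λ·(30 - 6) - 21 ≡ 21. → (6, 21)

(6, 21)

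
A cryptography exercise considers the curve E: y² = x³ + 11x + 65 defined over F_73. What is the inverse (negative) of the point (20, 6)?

(20, 67)

-(20, 6) = (20, -6 mod 73) = (20, 67).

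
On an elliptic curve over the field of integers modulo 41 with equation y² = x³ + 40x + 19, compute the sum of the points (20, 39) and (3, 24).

(28, 7)

(20, 39) + (3, 24). λ = (24 - 39)/(3 - 20) ≡ 26/24 mod 41. 24⁻¹ ≡ 12 (mod 41) since 24·12 = 288 ≡ 1, so λ ≡ 25.
  x = λ² - 20 - 3 = 625 - 23 ≡ 28; y = λ·(20 - 28) - 39 ≡ 7. → (28, 7)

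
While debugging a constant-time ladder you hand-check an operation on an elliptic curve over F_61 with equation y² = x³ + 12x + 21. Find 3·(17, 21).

Write Q = (17, 21).
Repeated addition: build up to 3Q.
2Q: tangent at (17, 21): λ = (3·17² + 12)/(2·21) ≡ 25/42. 42⁻¹ ≡ 16 (mod 61) since 42·16 = 672 ≡ 1, so λ ≡ 25·16 ≡ 34.
  x = λ² - 17 - 17 = 1156 - 34 ≡ 24; y = λ·(17 - 24) - 21 ≡ 46. → (24, 46)
3Q: (24, 46) + (17, 21). λ = (21 - 46)/(17 - 24) ≡ 36/54 mod 61. 54⁻¹ ≡ 26 (mod 61) since 54·26 = 1404 ≡ 1, so λ ≡ 21.
  x = λ² - 24 - 17 = 441 - 41 ≡ 34; y = λ·(24 - 34) - 46 ≡ 49. → (34, 49)

(34, 49)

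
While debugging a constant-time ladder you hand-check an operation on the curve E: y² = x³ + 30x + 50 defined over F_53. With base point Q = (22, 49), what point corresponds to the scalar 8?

(16, 42)

Double-and-add on 8 = (1000)₂. Start with Q = (22, 49) for the leading 1-bit.
double: tangent at (22, 49): λ = (3·22² + 30)/(2·49) ≡ 51/45. 45⁻¹ ≡ 33 (mod 53), so λ ≡ 51·33 ≡ 40.
  x = λ² - 22 - 22 = 1600 - 44 ≡ 19; y = λ·(22 - 19) - 49 ≡ 18. → (19, 18)
double: tangent at (19, 18): λ = (3·19² + 30)/(2·18) ≡ 0/36. 36⁻¹ ≡ 28 (mod 53), so λ ≡ 0·28 ≡ 0.
  x = λ² - 19 - 19 = 0 - 38 ≡ 15; y = λ·(19 - 15) - 18 ≡ 35. → (15, 35)
double: tangent at (15, 35): λ = (3·15² + 30)/(2·35) ≡ 16/17. 17⁻¹ ≡ 25 (mod 53) since 17·25 = 425 ≡ 1, so λ ≡ 16·25 ≡ 29.
  x = λ² - 15 - 15 = 841 - 30 ≡ 16; y = λ·(15 - 16) - 35 ≡ 42. → (16, 42)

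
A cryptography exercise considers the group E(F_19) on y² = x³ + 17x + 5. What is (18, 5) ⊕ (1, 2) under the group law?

(7, 7)

(18, 5) + (1, 2). λ = (2 - 5)/(1 - 18) ≡ 16/2 mod 19. 2⁻¹ ≡ 10 (mod 19) since 2·10 = 20 ≡ 1, so λ ≡ 8.
  x = λ² - 18 - 1 = 64 - 19 ≡ 7; y = λ·(18 - 7) - 5 ≡ 7. → (7, 7)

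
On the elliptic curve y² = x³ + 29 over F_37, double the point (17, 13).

(36, 18)

tangent at (17, 13): λ = (3·17² + 0)/(2·13) ≡ 16/26. 26⁻¹ ≡ 10 (mod 37), so λ ≡ 16·10 ≡ 12.
  x = λ² - 17 - 17 = 144 - 34 ≡ 36; y = λ·(17 - 36) - 13 ≡ 18. → (36, 18)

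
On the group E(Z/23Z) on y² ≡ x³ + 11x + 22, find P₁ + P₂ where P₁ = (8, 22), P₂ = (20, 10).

(8, 22) + (20, 10). λ = (10 - 22)/(20 - 8) ≡ 11/12 mod 23. 12⁻¹ ≡ 2 (mod 23), so λ ≡ 22.
  x = λ² - 8 - 20 = 484 - 28 ≡ 19; y = λ·(8 - 19) - 22 ≡ 12. → (19, 12)

(19, 12)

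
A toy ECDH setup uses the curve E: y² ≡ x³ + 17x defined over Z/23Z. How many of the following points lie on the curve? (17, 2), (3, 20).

(17, 2): 2² ≡ 4, rhs ≡ 4 → on.
(3, 20): 20² ≡ 9, rhs ≡ 9 → on.

2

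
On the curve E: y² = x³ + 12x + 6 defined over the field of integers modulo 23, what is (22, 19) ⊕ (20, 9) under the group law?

(22, 19) + (20, 9). λ = (9 - 19)/(20 - 22) ≡ 13/21 mod 23. 21⁻¹ ≡ 11 (mod 23), so λ ≡ 5.
  x = λ² - 22 - 20 = 25 - 42 ≡ 6; y = λ·(22 - 6) - 19 ≡ 15. → (6, 15)

(6, 15)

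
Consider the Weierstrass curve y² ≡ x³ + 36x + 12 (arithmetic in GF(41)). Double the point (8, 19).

tangent at (8, 19): λ = (3·8² + 36)/(2·19) ≡ 23/38. 38⁻¹ ≡ 27 (mod 41), so λ ≡ 23·27 ≡ 6.
  x = λ² - 8 - 8 = 36 - 16 ≡ 20; y = λ·(8 - 20) - 19 ≡ 32. → (20, 32)

(20, 32)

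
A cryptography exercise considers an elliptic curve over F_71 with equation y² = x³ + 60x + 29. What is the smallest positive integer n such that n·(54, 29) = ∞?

2P: tangent at (54, 29): λ = (3·54² + 60)/(2·29) ≡ 4/58. 58⁻¹ ≡ 60 (mod 71) since 58·60 = 3480 ≡ 1, so λ ≡ 4·60 ≡ 27.
  x = λ² - 54 - 54 = 729 - 108 ≡ 53; y = λ·(54 - 53) - 29 ≡ 69. → (53, 69)
3P: (53, 69) + (54, 29). λ = (29 - 69)/(54 - 53) ≡ 31/1 mod 71. 1⁻¹ ≡ 1 (mod 71) since 1·1 = 1 ≡ 1, so λ ≡ 31.
  x = λ² - 53 - 54 = 961 - 107 ≡ 2; y = λ·(53 - 2) - 69 ≡ 21. → (2, 21)
4P: (2, 21) + (54, 29). λ = (29 - 21)/(54 - 2) ≡ 8/52 mod 71. 52⁻¹ ≡ 56 (mod 71) since 52·56 = 2912 ≡ 1, so λ ≡ 22.
  x = λ² - 2 - 54 = 484 - 56 ≡ 2; y = λ·(2 - 2) - 21 ≡ 50. → (2, 50)
5P: (2, 50) + (54, 29). λ = (29 - 50)/(54 - 2) ≡ 50/52 mod 71. 52⁻¹ ≡ 56 (mod 71), so λ ≡ 31.
  x = λ² - 2 - 54 = 961 - 56 ≡ 53; y = λ·(2 - 53) - 50 ≡ 2. → (53, 2)
6P: (53, 2) + (54, 29). λ = (29 - 2)/(54 - 53) ≡ 27/1 mod 71. 1⁻¹ ≡ 1 (mod 71), so λ ≡ 27.
  x = λ² - 53 - 54 = 729 - 107 ≡ 54; y = λ·(53 - 54) - 2 ≡ 42. → (54, 42)
7P: (54, 42) + (54, 29): same x and y₁ ≡ -y₂, so the sum is ∞.
7P = ∞, so the order is 7.

7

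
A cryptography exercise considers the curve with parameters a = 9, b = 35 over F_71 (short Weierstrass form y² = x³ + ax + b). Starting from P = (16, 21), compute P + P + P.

Repeated addition: build up to 3P.
2P: tangent at (16, 21): λ = (3·16² + 9)/(2·21) ≡ 67/42. 42⁻¹ ≡ 22 (mod 71) since 42·22 = 924 ≡ 1, so λ ≡ 67·22 ≡ 54.
  x = λ² - 16 - 16 = 2916 - 32 ≡ 44; y = λ·(16 - 44) - 21 ≡ 29. → (44, 29)
3P: (44, 29) + (16, 21). λ = (21 - 29)/(16 - 44) ≡ 63/43 mod 71. 43⁻¹ ≡ 38 (mod 71), so λ ≡ 51.
  x = λ² - 44 - 16 = 2601 - 60 ≡ 56; y = λ·(44 - 56) - 29 ≡ 69. → (56, 69)

(56, 69)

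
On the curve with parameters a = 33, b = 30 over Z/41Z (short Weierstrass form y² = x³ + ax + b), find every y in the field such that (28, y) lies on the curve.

x³ + 33x + 30 = 22906 ≡ 28 (mod 41).
28 is a non-residue mod 41; no y exists.

none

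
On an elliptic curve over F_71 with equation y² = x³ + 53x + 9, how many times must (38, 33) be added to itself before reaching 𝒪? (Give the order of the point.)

5

2P: tangent at (38, 33): λ = (3·38² + 53)/(2·33) ≡ 54/66. 66⁻¹ ≡ 14 (mod 71) since 66·14 = 924 ≡ 1, so λ ≡ 54·14 ≡ 46.
  x = λ² - 38 - 38 = 2116 - 76 ≡ 52; y = λ·(38 - 52) - 33 ≡ 33. → (52, 33)
3P: (52, 33) + (38, 33). λ = (33 - 33)/(38 - 52) ≡ 0/57 mod 71. 57⁻¹ ≡ 5 (mod 71), so λ ≡ 0.
  x = λ² - 52 - 38 = 0 - 90 ≡ 52; y = λ·(52 - 52) - 33 ≡ 38. → (52, 38)
4P: (52, 38) + (38, 33). λ = (33 - 38)/(38 - 52) ≡ 66/57 mod 71. 57⁻¹ ≡ 5 (mod 71), so λ ≡ 46.
  x = λ² - 52 - 38 = 2116 - 90 ≡ 38; y = λ·(52 - 38) - 38 ≡ 38. → (38, 38)
5P: (38, 38) + (38, 33): same x and y₁ ≡ -y₂, so the sum is 𝒪.
5P = 𝒪, so the order is 5.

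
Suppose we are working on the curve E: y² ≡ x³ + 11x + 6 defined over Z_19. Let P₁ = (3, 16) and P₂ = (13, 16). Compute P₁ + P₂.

(3, 3)

(3, 16) + (13, 16). λ = (16 - 16)/(13 - 3) ≡ 0/10 mod 19. 10⁻¹ ≡ 2 (mod 19) since 10·2 = 20 ≡ 1, so λ ≡ 0.
  x = λ² - 3 - 13 = 0 - 16 ≡ 3; y = λ·(3 - 3) - 16 ≡ 3. → (3, 3)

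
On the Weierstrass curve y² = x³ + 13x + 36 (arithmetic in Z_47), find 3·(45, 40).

Write P = (45, 40).
Repeated addition: build up to 3P.
2P: tangent at (45, 40): λ = (3·45² + 13)/(2·40) ≡ 25/33. 33⁻¹ ≡ 10 (mod 47) since 33·10 = 330 ≡ 1, so λ ≡ 25·10 ≡ 15.
  x = λ² - 45 - 45 = 225 - 90 ≡ 41; y = λ·(45 - 41) - 40 ≡ 20. → (41, 20)
3P: (41, 20) + (45, 40). λ = (40 - 20)/(45 - 41) ≡ 20/4 mod 47. 4⁻¹ ≡ 12 (mod 47), so λ ≡ 5.
  x = λ² - 41 - 45 = 25 - 86 ≡ 33; y = λ·(41 - 33) - 20 ≡ 20. → (33, 20)

(33, 20)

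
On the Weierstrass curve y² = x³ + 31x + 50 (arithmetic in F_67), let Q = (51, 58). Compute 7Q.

(46, 56)

Repeated addition: build up to 7Q.
2Q: tangent at (51, 58): λ = (3·51² + 31)/(2·58) ≡ 62/49. 49⁻¹ ≡ 26 (mod 67), so λ ≡ 62·26 ≡ 4.
  x = λ² - 51 - 51 = 16 - 102 ≡ 48; y = λ·(51 - 48) - 58 ≡ 21. → (48, 21)
3Q: (48, 21) + (51, 58). λ = (58 - 21)/(51 - 48) ≡ 37/3 mod 67. 3⁻¹ ≡ 45 (mod 67) since 3·45 = 135 ≡ 1, so λ ≡ 57.
  x = λ² - 48 - 51 = 3249 - 99 ≡ 1; y = λ·(48 - 1) - 21 ≡ 45. → (1, 45)
4Q: (1, 45) + (51, 58). λ = (58 - 45)/(51 - 1) ≡ 13/50 mod 67. 50⁻¹ ≡ 63 (mod 67), so λ ≡ 15.
  x = λ² - 1 - 51 = 225 - 52 ≡ 39; y = λ·(1 - 39) - 45 ≡ 55. → (39, 55)
5Q: (39, 55) + (51, 58). λ = (58 - 55)/(51 - 39) ≡ 3/12 mod 67. 12⁻¹ ≡ 28 (mod 67), so λ ≡ 17.
  x = λ² - 39 - 51 = 289 - 90 ≡ 65; y = λ·(39 - 65) - 55 ≡ 39. → (65, 39)
6Q: (65, 39) + (51, 58). λ = (58 - 39)/(51 - 65) ≡ 19/53 mod 67. 53⁻¹ ≡ 43 (mod 67), so λ ≡ 13.
  x = λ² - 65 - 51 = 169 - 116 ≡ 53; y = λ·(65 - 53) - 39 ≡ 50. → (53, 50)
7Q: (53, 50) + (51, 58). λ = (58 - 50)/(51 - 53) ≡ 8/65 mod 67. 65⁻¹ ≡ 33 (mod 67) since 65·33 = 2145 ≡ 1, so λ ≡ 63.
  x = λ² - 53 - 51 = 3969 - 104 ≡ 46; y = λ·(53 - 46) - 50 ≡ 56. → (46, 56)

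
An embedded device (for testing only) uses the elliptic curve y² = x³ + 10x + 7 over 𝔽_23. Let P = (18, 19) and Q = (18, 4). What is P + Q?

The two points share x = 18 and their y-coordinates satisfy 19 + 4 ≡ 0 (mod 23), so they are inverses. Their sum is O.

O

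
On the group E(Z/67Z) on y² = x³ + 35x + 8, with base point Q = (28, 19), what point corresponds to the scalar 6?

Repeated addition: build up to 6Q.
2Q: tangent at (28, 19): λ = (3·28² + 35)/(2·19) ≡ 42/38. 38⁻¹ ≡ 30 (mod 67), so λ ≡ 42·30 ≡ 54.
  x = λ² - 28 - 28 = 2916 - 56 ≡ 46; y = λ·(28 - 46) - 19 ≡ 14. → (46, 14)
3Q: (46, 14) + (28, 19). λ = (19 - 14)/(28 - 46) ≡ 5/49 mod 67. 49⁻¹ ≡ 26 (mod 67) since 49·26 = 1274 ≡ 1, so λ ≡ 63.
  x = λ² - 46 - 28 = 3969 - 74 ≡ 9; y = λ·(46 - 9) - 14 ≡ 39. → (9, 39)
4Q: (9, 39) + (28, 19). λ = (19 - 39)/(28 - 9) ≡ 47/19 mod 67. 19⁻¹ ≡ 60 (mod 67), so λ ≡ 6.
  x = λ² - 9 - 28 = 36 - 37 ≡ 66; y = λ·(9 - 66) - 39 ≡ 21. → (66, 21)
5Q: (66, 21) + (28, 19). λ = (19 - 21)/(28 - 66) ≡ 65/29 mod 67. 29⁻¹ ≡ 37 (mod 67), so λ ≡ 60.
  x = λ² - 66 - 28 = 3600 - 94 ≡ 22; y = λ·(66 - 22) - 21 ≡ 6. → (22, 6)
6Q: (22, 6) + (28, 19). λ = (19 - 6)/(28 - 22) ≡ 13/6 mod 67. 6⁻¹ ≡ 56 (mod 67), so λ ≡ 58.
  x = λ² - 22 - 28 = 3364 - 50 ≡ 31; y = λ·(22 - 31) - 6 ≡ 8. → (31, 8)

(31, 8)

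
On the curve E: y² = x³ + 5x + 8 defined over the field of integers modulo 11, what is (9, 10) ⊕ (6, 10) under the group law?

(9, 10) + (6, 10). λ = (10 - 10)/(6 - 9) ≡ 0/8 mod 11. 8⁻¹ ≡ 7 (mod 11) since 8·7 = 56 ≡ 1, so λ ≡ 0.
  x = λ² - 9 - 6 = 0 - 15 ≡ 7; y = λ·(9 - 7) - 10 ≡ 1. → (7, 1)

(7, 1)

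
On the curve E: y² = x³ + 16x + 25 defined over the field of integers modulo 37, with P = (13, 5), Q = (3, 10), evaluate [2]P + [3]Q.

First 2P:
Repeated addition: build up to 2P.
2P: tangent at (13, 5): λ = (3·13² + 16)/(2·5) ≡ 5/10. 10⁻¹ ≡ 26 (mod 37), so λ ≡ 5·26 ≡ 19.
  x = λ² - 13 - 13 = 361 - 26 ≡ 2; y = λ·(13 - 2) - 5 ≡ 19. → (2, 19)
2P = (2, 19).
Next 3Q:
Repeated addition: build up to 3Q.
2Q: tangent at (3, 10): λ = (3·3² + 16)/(2·10) ≡ 6/20. 20⁻¹ ≡ 13 (mod 37), so λ ≡ 6·13 ≡ 4.
  x = λ² - 3 - 3 = 16 - 6 ≡ 10; y = λ·(3 - 10) - 10 ≡ 36. → (10, 36)
3Q: (10, 36) + (3, 10). λ = (10 - 36)/(3 - 10) ≡ 11/30 mod 37. 30⁻¹ ≡ 21 (mod 37) since 30·21 = 630 ≡ 1, so λ ≡ 9.
  x = λ² - 10 - 3 = 81 - 13 ≡ 31; y = λ·(10 - 31) - 36 ≡ 34. → (31, 34)
3Q = (31, 34).
Finally 2P + 3Q:
(2, 19) + (31, 34). λ = (34 - 19)/(31 - 2) ≡ 15/29 mod 37. 29⁻¹ ≡ 23 (mod 37) since 29·23 = 667 ≡ 1, so λ ≡ 12.
  x = λ² - 2 - 31 = 144 - 33 ≡ 0; y = λ·(2 - 0) - 19 ≡ 5. → (0, 5)

(0, 5)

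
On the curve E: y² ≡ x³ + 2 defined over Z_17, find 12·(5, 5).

Write Q = (5, 5).
Double-and-add on 12 = (1100)₂. Start with Q = (5, 5) for the leading 1-bit.
double: tangent at (5, 5): λ = (3·5² + 0)/(2·5) ≡ 7/10. 10⁻¹ ≡ 12 (mod 17) since 10·12 = 120 ≡ 1, so λ ≡ 7·12 ≡ 16.
  x = λ² - 5 - 5 = 256 - 10 ≡ 8; y = λ·(5 - 8) - 5 ≡ 15. → (8, 15)
add Q: (8, 15) + (5, 5). λ = (5 - 15)/(5 - 8) ≡ 7/14 mod 17. 14⁻¹ ≡ 11 (mod 17), so λ ≡ 9.
  x = λ² - 8 - 5 = 81 - 13 ≡ 0; y = λ·(8 - 0) - 15 ≡ 6. → (0, 6)
double: tangent at (0, 6): λ = (3·0² + 0)/(2·6) ≡ 0/12. 12⁻¹ ≡ 10 (mod 17), so λ ≡ 0·10 ≡ 0.
  x = λ² - 0 - 0 = 0 - 0 ≡ 0; y = λ·(0 - 0) - 6 ≡ 11. → (0, 11)
double: tangent at (0, 11): λ = (3·0² + 0)/(2·11) ≡ 0/5. 5⁻¹ ≡ 7 (mod 17), so λ ≡ 0·7 ≡ 0.
  x = λ² - 0 - 0 = 0 - 0 ≡ 0; y = λ·(0 - 0) - 11 ≡ 6. → (0, 6)

(0, 6)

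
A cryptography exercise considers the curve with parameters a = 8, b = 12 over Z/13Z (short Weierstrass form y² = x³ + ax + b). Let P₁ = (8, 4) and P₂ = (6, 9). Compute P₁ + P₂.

(8, 4) + (6, 9). λ = (9 - 4)/(6 - 8) ≡ 5/11 mod 13. 11⁻¹ ≡ 6 (mod 13) since 11·6 = 66 ≡ 1, so λ ≡ 4.
  x = λ² - 8 - 6 = 16 - 14 ≡ 2; y = λ·(8 - 2) - 4 ≡ 7. → (2, 7)

(2, 7)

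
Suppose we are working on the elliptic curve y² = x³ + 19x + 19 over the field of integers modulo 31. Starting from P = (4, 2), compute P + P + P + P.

Double-and-add on 4 = (100)₂. Start with P = (4, 2) for the leading 1-bit.
double: tangent at (4, 2): λ = (3·4² + 19)/(2·2) ≡ 5/4. 4⁻¹ ≡ 8 (mod 31), so λ ≡ 5·8 ≡ 9.
  x = λ² - 4 - 4 = 81 - 8 ≡ 11; y = λ·(4 - 11) - 2 ≡ 28. → (11, 28)
double: tangent at (11, 28): λ = (3·11² + 19)/(2·28) ≡ 10/25. 25⁻¹ ≡ 5 (mod 31), so λ ≡ 10·5 ≡ 19.
  x = λ² - 11 - 11 = 361 - 22 ≡ 29; y = λ·(11 - 29) - 28 ≡ 2. → (29, 2)

(29, 2)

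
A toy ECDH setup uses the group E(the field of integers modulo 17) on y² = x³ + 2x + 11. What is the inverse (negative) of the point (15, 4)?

-(15, 4) = (15, -4 mod 17) = (15, 13).

(15, 13)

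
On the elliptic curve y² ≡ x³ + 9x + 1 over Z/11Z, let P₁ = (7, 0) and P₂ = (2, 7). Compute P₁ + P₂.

(7, 0) + (2, 7). λ = (7 - 0)/(2 - 7) ≡ 7/6 mod 11. 6⁻¹ ≡ 2 (mod 11), so λ ≡ 3.
  x = λ² - 7 - 2 = 9 - 9 ≡ 0; y = λ·(7 - 0) - 0 ≡ 10. → (0, 10)

(0, 10)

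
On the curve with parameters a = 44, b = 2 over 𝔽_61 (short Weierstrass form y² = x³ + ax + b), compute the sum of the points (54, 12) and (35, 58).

(54, 12) + (35, 58). λ = (58 - 12)/(35 - 54) ≡ 46/42 mod 61. 42⁻¹ ≡ 16 (mod 61) since 42·16 = 672 ≡ 1, so λ ≡ 4.
  x = λ² - 54 - 35 = 16 - 89 ≡ 49; y = λ·(54 - 49) - 12 ≡ 8. → (49, 8)

(49, 8)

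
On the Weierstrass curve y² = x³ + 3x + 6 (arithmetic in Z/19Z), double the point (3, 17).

tangent at (3, 17): λ = (3·3² + 3)/(2·17) ≡ 11/15. 15⁻¹ ≡ 14 (mod 19), so λ ≡ 11·14 ≡ 2.
  x = λ² - 3 - 3 = 4 - 6 ≡ 17; y = λ·(3 - 17) - 17 ≡ 12. → (17, 12)

(17, 12)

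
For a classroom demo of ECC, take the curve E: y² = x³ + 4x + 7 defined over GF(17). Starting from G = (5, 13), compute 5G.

(4, 6)

Double-and-add on 5 = (101)₂. Start with G = (5, 13) for the leading 1-bit.
double: tangent at (5, 13): λ = (3·5² + 4)/(2·13) ≡ 11/9. 9⁻¹ ≡ 2 (mod 17), so λ ≡ 11·2 ≡ 5.
  x = λ² - 5 - 5 = 25 - 10 ≡ 15; y = λ·(5 - 15) - 13 ≡ 5. → (15, 5)
double: tangent at (15, 5): λ = (3·15² + 4)/(2·5) ≡ 16/10. 10⁻¹ ≡ 12 (mod 17), so λ ≡ 16·12 ≡ 5.
  x = λ² - 15 - 15 = 25 - 30 ≡ 12; y = λ·(15 - 12) - 5 ≡ 10. → (12, 10)
add G: (12, 10) + (5, 13). λ = (13 - 10)/(5 - 12) ≡ 3/10 mod 17. 10⁻¹ ≡ 12 (mod 17), so λ ≡ 2.
  x = λ² - 12 - 5 = 4 - 17 ≡ 4; y = λ·(12 - 4) - 10 ≡ 6. → (4, 6)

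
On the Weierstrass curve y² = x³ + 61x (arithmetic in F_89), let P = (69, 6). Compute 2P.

tangent at (69, 6): λ = (3·69² + 61)/(2·6) ≡ 15/12. 12⁻¹ ≡ 52 (mod 89) since 12·52 = 624 ≡ 1, so λ ≡ 15·52 ≡ 68.
  x = λ² - 69 - 69 = 4624 - 138 ≡ 36; y = λ·(69 - 36) - 6 ≡ 13. → (36, 13)

(36, 13)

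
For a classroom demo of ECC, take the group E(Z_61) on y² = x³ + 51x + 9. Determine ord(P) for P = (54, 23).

2P: tangent at (54, 23): λ = (3·54² + 51)/(2·23) ≡ 15/46. 46⁻¹ ≡ 4 (mod 61) since 46·4 = 184 ≡ 1, so λ ≡ 15·4 ≡ 60.
  x = λ² - 54 - 54 = 3600 - 108 ≡ 15; y = λ·(54 - 15) - 23 ≡ 60. → (15, 60)
3P: (15, 60) + (54, 23). λ = (23 - 60)/(54 - 15) ≡ 24/39 mod 61. 39⁻¹ ≡ 36 (mod 61) since 39·36 = 1404 ≡ 1, so λ ≡ 10.
  x = λ² - 15 - 54 = 100 - 69 ≡ 31; y = λ·(15 - 31) - 60 ≡ 24. → (31, 24)
4P: (31, 24) + (54, 23). λ = (23 - 24)/(54 - 31) ≡ 60/23 mod 61. 23⁻¹ ≡ 8 (mod 61), so λ ≡ 53.
  x = λ² - 31 - 54 = 2809 - 85 ≡ 40; y = λ·(31 - 40) - 24 ≡ 48. → (40, 48)
5P: (40, 48) + (54, 23). λ = (23 - 48)/(54 - 40) ≡ 36/14 mod 61. 14⁻¹ ≡ 48 (mod 61) since 14·48 = 672 ≡ 1, so λ ≡ 20.
  x = λ² - 40 - 54 = 400 - 94 ≡ 1; y = λ·(40 - 1) - 48 ≡ 0. → (1, 0)
6P: (1, 0) + (54, 23). λ = (23 - 0)/(54 - 1) ≡ 23/53 mod 61. 53⁻¹ ≡ 38 (mod 61) since 53·38 = 2014 ≡ 1, so λ ≡ 20.
  x = λ² - 1 - 54 = 400 - 55 ≡ 40; y = λ·(1 - 40) - 0 ≡ 13. → (40, 13)
7P: (40, 13) + (54, 23). λ = (23 - 13)/(54 - 40) ≡ 10/14 mod 61. 14⁻¹ ≡ 48 (mod 61), so λ ≡ 53.
  x = λ² - 40 - 54 = 2809 - 94 ≡ 31; y = λ·(40 - 31) - 13 ≡ 37. → (31, 37)
8P: (31, 37) + (54, 23). λ = (23 - 37)/(54 - 31) ≡ 47/23 mod 61. 23⁻¹ ≡ 8 (mod 61), so λ ≡ 10.
  x = λ² - 31 - 54 = 100 - 85 ≡ 15; y = λ·(31 - 15) - 37 ≡ 1. → (15, 1)
9P: (15, 1) + (54, 23). λ = (23 - 1)/(54 - 15) ≡ 22/39 mod 61. 39⁻¹ ≡ 36 (mod 61) since 39·36 = 1404 ≡ 1, so λ ≡ 60.
  x = λ² - 15 - 54 = 3600 - 69 ≡ 54; y = λ·(15 - 54) - 1 ≡ 38. → (54, 38)
10P: (54, 38) + (54, 23): same x and y₁ ≡ -y₂, so the sum is O.
10P = O, so the order is 10.

10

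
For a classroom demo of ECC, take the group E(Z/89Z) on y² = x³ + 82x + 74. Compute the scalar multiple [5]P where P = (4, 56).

Double-and-add on 5 = (101)₂. Start with P = (4, 56) for the leading 1-bit.
double: tangent at (4, 56): λ = (3·4² + 82)/(2·56) ≡ 41/23. 23⁻¹ ≡ 31 (mod 89), so λ ≡ 41·31 ≡ 25.
  x = λ² - 4 - 4 = 625 - 8 ≡ 83; y = λ·(4 - 83) - 56 ≡ 16. → (83, 16)
double: tangent at (83, 16): λ = (3·83² + 82)/(2·16) ≡ 12/32. 32⁻¹ ≡ 64 (mod 89), so λ ≡ 12·64 ≡ 56.
  x = λ² - 83 - 83 = 3136 - 166 ≡ 33; y = λ·(83 - 33) - 16 ≡ 25. → (33, 25)
add P: (33, 25) + (4, 56). λ = (56 - 25)/(4 - 33) ≡ 31/60 mod 89. 60⁻¹ ≡ 46 (mod 89) since 60·46 = 2760 ≡ 1, so λ ≡ 2.
  x = λ² - 33 - 4 = 4 - 37 ≡ 56; y = λ·(33 - 56) - 25 ≡ 18. → (56, 18)

(56, 18)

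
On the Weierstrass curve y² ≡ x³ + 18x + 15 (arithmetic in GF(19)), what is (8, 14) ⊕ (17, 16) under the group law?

(8, 14) + (17, 16). λ = (16 - 14)/(17 - 8) ≡ 2/9 mod 19. 9⁻¹ ≡ 17 (mod 19), so λ ≡ 15.
  x = λ² - 8 - 17 = 225 - 25 ≡ 10; y = λ·(8 - 10) - 14 ≡ 13. → (10, 13)

(10, 13)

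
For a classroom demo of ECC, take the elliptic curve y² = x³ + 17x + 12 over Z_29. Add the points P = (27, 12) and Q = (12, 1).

(10, 14)

(27, 12) + (12, 1). λ = (1 - 12)/(12 - 27) ≡ 18/14 mod 29. 14⁻¹ ≡ 27 (mod 29), so λ ≡ 22.
  x = λ² - 27 - 12 = 484 - 39 ≡ 10; y = λ·(27 - 10) - 12 ≡ 14. → (10, 14)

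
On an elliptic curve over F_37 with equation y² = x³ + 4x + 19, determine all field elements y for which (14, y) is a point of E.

x³ + 4x + 19 = 2819 ≡ 7 (mod 37).
Square roots of 7 mod 37: 9 and 28 (since 9² = 81 ≡ 7).

9, 28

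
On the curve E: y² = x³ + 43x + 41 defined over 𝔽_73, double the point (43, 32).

tangent at (43, 32): λ = (3·43² + 43)/(2·32) ≡ 42/64. 64⁻¹ ≡ 8 (mod 73), so λ ≡ 42·8 ≡ 44.
  x = λ² - 43 - 43 = 1936 - 86 ≡ 25; y = λ·(43 - 25) - 32 ≡ 30. → (25, 30)

(25, 30)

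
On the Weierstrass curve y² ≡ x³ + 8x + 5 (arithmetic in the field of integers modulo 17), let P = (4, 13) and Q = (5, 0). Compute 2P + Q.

First 2P:
Repeated addition: build up to 2P.
2P: tangent at (4, 13): λ = (3·4² + 8)/(2·13) ≡ 5/9. 9⁻¹ ≡ 2 (mod 17) since 9·2 = 18 ≡ 1, so λ ≡ 5·2 ≡ 10.
  x = λ² - 4 - 4 = 100 - 8 ≡ 7; y = λ·(4 - 7) - 13 ≡ 8. → (7, 8)
2P = (7, 8).
Finally 2P + Q:
(7, 8) + (5, 0). λ = (0 - 8)/(5 - 7) ≡ 9/15 mod 17. 15⁻¹ ≡ 8 (mod 17), so λ ≡ 4.
  x = λ² - 7 - 5 = 16 - 12 ≡ 4; y = λ·(7 - 4) - 8 ≡ 4. → (4, 4)

(4, 4)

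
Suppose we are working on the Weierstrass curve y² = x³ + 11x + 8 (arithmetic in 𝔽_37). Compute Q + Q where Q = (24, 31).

tangent at (24, 31): λ = (3·24² + 11)/(2·31) ≡ 0/25. 25⁻¹ ≡ 3 (mod 37), so λ ≡ 0·3 ≡ 0.
  x = λ² - 24 - 24 = 0 - 48 ≡ 26; y = λ·(24 - 26) - 31 ≡ 6. → (26, 6)

(26, 6)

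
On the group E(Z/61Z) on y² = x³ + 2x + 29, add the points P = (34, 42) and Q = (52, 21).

(56, 4)

(34, 42) + (52, 21). λ = (21 - 42)/(52 - 34) ≡ 40/18 mod 61. 18⁻¹ ≡ 17 (mod 61), so λ ≡ 9.
  x = λ² - 34 - 52 = 81 - 86 ≡ 56; y = λ·(34 - 56) - 42 ≡ 4. → (56, 4)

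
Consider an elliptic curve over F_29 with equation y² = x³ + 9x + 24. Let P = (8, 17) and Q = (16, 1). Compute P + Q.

(8, 17) + (16, 1). λ = (1 - 17)/(16 - 8) ≡ 13/8 mod 29. 8⁻¹ ≡ 11 (mod 29), so λ ≡ 27.
  x = λ² - 8 - 16 = 729 - 24 ≡ 9; y = λ·(8 - 9) - 17 ≡ 14. → (9, 14)

(9, 14)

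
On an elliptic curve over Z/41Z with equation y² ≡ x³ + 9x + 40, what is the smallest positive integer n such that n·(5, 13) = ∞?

5

2P: tangent at (5, 13): λ = (3·5² + 9)/(2·13) ≡ 2/26. 26⁻¹ ≡ 30 (mod 41) since 26·30 = 780 ≡ 1, so λ ≡ 2·30 ≡ 19.
  x = λ² - 5 - 5 = 361 - 10 ≡ 23; y = λ·(5 - 23) - 13 ≡ 14. → (23, 14)
3P: (23, 14) + (5, 13). λ = (13 - 14)/(5 - 23) ≡ 40/23 mod 41. 23⁻¹ ≡ 25 (mod 41) since 23·25 = 575 ≡ 1, so λ ≡ 16.
  x = λ² - 23 - 5 = 256 - 28 ≡ 23; y = λ·(23 - 23) - 14 ≡ 27. → (23, 27)
4P: (23, 27) + (5, 13). λ = (13 - 27)/(5 - 23) ≡ 27/23 mod 41. 23⁻¹ ≡ 25 (mod 41), so λ ≡ 19.
  x = λ² - 23 - 5 = 361 - 28 ≡ 5; y = λ·(23 - 5) - 27 ≡ 28. → (5, 28)
5P: (5, 28) + (5, 13): same x and y₁ ≡ -y₂, so the sum is ∞.
5P = ∞, so the order is 5.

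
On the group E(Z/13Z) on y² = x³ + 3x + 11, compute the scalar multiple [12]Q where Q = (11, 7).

O

Repeated addition: build up to 12Q.
2Q: tangent at (11, 7): λ = (3·11² + 3)/(2·7) ≡ 2/1. 1⁻¹ ≡ 1 (mod 13), so λ ≡ 2·1 ≡ 2.
  x = λ² - 11 - 11 = 4 - 22 ≡ 8; y = λ·(11 - 8) - 7 ≡ 12. → (8, 12)
3Q: (8, 12) + (11, 7). λ = (7 - 12)/(11 - 8) ≡ 8/3 mod 13. 3⁻¹ ≡ 9 (mod 13), so λ ≡ 7.
  x = λ² - 8 - 11 = 49 - 19 ≡ 4; y = λ·(8 - 4) - 12 ≡ 3. → (4, 3)
4Q: (4, 3) + (11, 7). λ = (7 - 3)/(11 - 4) ≡ 4/7 mod 13. 7⁻¹ ≡ 2 (mod 13) since 7·2 = 14 ≡ 1, so λ ≡ 8.
  x = λ² - 4 - 11 = 64 - 15 ≡ 10; y = λ·(4 - 10) - 3 ≡ 1. → (10, 1)
5Q: (10, 1) + (11, 7). λ = (7 - 1)/(11 - 10) ≡ 6/1 mod 13. 1⁻¹ ≡ 1 (mod 13), so λ ≡ 6.
  x = λ² - 10 - 11 = 36 - 21 ≡ 2; y = λ·(10 - 2) - 1 ≡ 8. → (2, 8)
6Q: (2, 8) + (11, 7). λ = (7 - 8)/(11 - 2) ≡ 12/9 mod 13. 9⁻¹ ≡ 3 (mod 13) since 9·3 = 27 ≡ 1, so λ ≡ 10.
  x = λ² - 2 - 11 = 100 - 13 ≡ 9; y = λ·(2 - 9) - 8 ≡ 0. → (9, 0)
7Q: (9, 0) + (11, 7). λ = (7 - 0)/(11 - 9) ≡ 7/2 mod 13. 2⁻¹ ≡ 7 (mod 13), so λ ≡ 10.
  x = λ² - 9 - 11 = 100 - 20 ≡ 2; y = λ·(9 - 2) - 0 ≡ 5. → (2, 5)
8Q: (2, 5) + (11, 7). λ = (7 - 5)/(11 - 2) ≡ 2/9 mod 13. 9⁻¹ ≡ 3 (mod 13), so λ ≡ 6.
  x = λ² - 2 - 11 = 36 - 13 ≡ 10; y = λ·(2 - 10) - 5 ≡ 12. → (10, 12)
9Q: (10, 12) + (11, 7). λ = (7 - 12)/(11 - 10) ≡ 8/1 mod 13. 1⁻¹ ≡ 1 (mod 13), so λ ≡ 8.
  x = λ² - 10 - 11 = 64 - 21 ≡ 4; y = λ·(10 - 4) - 12 ≡ 10. → (4, 10)
10Q: (4, 10) + (11, 7). λ = (7 - 10)/(11 - 4) ≡ 10/7 mod 13. 7⁻¹ ≡ 2 (mod 13), so λ ≡ 7.
  x = λ² - 4 - 11 = 49 - 15 ≡ 8; y = λ·(4 - 8) - 10 ≡ 1. → (8, 1)
11Q: (8, 1) + (11, 7). λ = (7 - 1)/(11 - 8) ≡ 6/3 mod 13. 3⁻¹ ≡ 9 (mod 13), so λ ≡ 2.
  x = λ² - 8 - 11 = 4 - 19 ≡ 11; y = λ·(8 - 11) - 1 ≡ 6. → (11, 6)
12Q: (11, 6) + (11, 7): same x and y₁ ≡ -y₂, so the sum is the point at infinity.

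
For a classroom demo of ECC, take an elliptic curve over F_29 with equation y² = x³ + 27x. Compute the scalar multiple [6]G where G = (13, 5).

(24, 28)

Double-and-add on 6 = (110)₂. Start with G = (13, 5) for the leading 1-bit.
double: tangent at (13, 5): λ = (3·13² + 27)/(2·5) ≡ 12/10. 10⁻¹ ≡ 3 (mod 29), so λ ≡ 12·3 ≡ 7.
  x = λ² - 13 - 13 = 49 - 26 ≡ 23; y = λ·(13 - 23) - 5 ≡ 12. → (23, 12)
add G: (23, 12) + (13, 5). λ = (5 - 12)/(13 - 23) ≡ 22/19 mod 29. 19⁻¹ ≡ 26 (mod 29), so λ ≡ 21.
  x = λ² - 23 - 13 = 441 - 36 ≡ 28; y = λ·(23 - 28) - 12 ≡ 28. → (28, 28)
double: tangent at (28, 28): λ = (3·28² + 27)/(2·28) ≡ 1/27. 27⁻¹ ≡ 14 (mod 29), so λ ≡ 1·14 ≡ 14.
  x = λ² - 28 - 28 = 196 - 56 ≡ 24; y = λ·(28 - 24) - 28 ≡ 28. → (24, 28)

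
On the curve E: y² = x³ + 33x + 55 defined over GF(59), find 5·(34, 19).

Write G = (34, 19).
Double-and-add on 5 = (101)₂. Start with G = (34, 19) for the leading 1-bit.
double: tangent at (34, 19): λ = (3·34² + 33)/(2·19) ≡ 20/38. 38⁻¹ ≡ 14 (mod 59) since 38·14 = 532 ≡ 1, so λ ≡ 20·14 ≡ 44.
  x = λ² - 34 - 34 = 1936 - 68 ≡ 39; y = λ·(34 - 39) - 19 ≡ 56. → (39, 56)
double: tangent at (39, 56): λ = (3·39² + 33)/(2·56) ≡ 53/53. 53⁻¹ ≡ 49 (mod 59), so λ ≡ 53·49 ≡ 1.
  x = λ² - 39 - 39 = 1 - 78 ≡ 41; y = λ·(39 - 41) - 56 ≡ 1. → (41, 1)
add G: (41, 1) + (34, 19). λ = (19 - 1)/(34 - 41) ≡ 18/52 mod 59. 52⁻¹ ≡ 42 (mod 59), so λ ≡ 48.
  x = λ² - 41 - 34 = 2304 - 75 ≡ 46; y = λ·(41 - 46) - 1 ≡ 54. → (46, 54)

(46, 54)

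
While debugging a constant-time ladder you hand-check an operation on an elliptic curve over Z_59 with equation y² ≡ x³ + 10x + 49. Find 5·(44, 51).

Write G = (44, 51).
Double-and-add on 5 = (101)₂. Start with G = (44, 51) for the leading 1-bit.
double: tangent at (44, 51): λ = (3·44² + 10)/(2·51) ≡ 36/43. 43⁻¹ ≡ 11 (mod 59), so λ ≡ 36·11 ≡ 42.
  x = λ² - 44 - 44 = 1764 - 88 ≡ 24; y = λ·(44 - 24) - 51 ≡ 22. → (24, 22)
double: tangent at (24, 22): λ = (3·24² + 10)/(2·22) ≡ 27/44. 44⁻¹ ≡ 55 (mod 59), so λ ≡ 27·55 ≡ 10.
  x = λ² - 24 - 24 = 100 - 48 ≡ 52; y = λ·(24 - 52) - 22 ≡ 52. → (52, 52)
add G: (52, 52) + (44, 51). λ = (51 - 52)/(44 - 52) ≡ 58/51 mod 59. 51⁻¹ ≡ 22 (mod 59) since 51·22 = 1122 ≡ 1, so λ ≡ 37.
  x = λ² - 52 - 44 = 1369 - 96 ≡ 34; y = λ·(52 - 34) - 52 ≡ 24. → (34, 24)

(34, 24)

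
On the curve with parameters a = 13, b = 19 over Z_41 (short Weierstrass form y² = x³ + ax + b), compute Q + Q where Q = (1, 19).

(31, 18)

tangent at (1, 19): λ = (3·1² + 13)/(2·19) ≡ 16/38. 38⁻¹ ≡ 27 (mod 41), so λ ≡ 16·27 ≡ 22.
  x = λ² - 1 - 1 = 484 - 2 ≡ 31; y = λ·(1 - 31) - 19 ≡ 18. → (31, 18)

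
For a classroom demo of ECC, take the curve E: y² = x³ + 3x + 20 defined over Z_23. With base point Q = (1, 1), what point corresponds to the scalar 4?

(17, 4)

Repeated addition: build up to 4Q.
2Q: tangent at (1, 1): λ = (3·1² + 3)/(2·1) ≡ 6/2. 2⁻¹ ≡ 12 (mod 23) since 2·12 = 24 ≡ 1, so λ ≡ 6·12 ≡ 3.
  x = λ² - 1 - 1 = 9 - 2 ≡ 7; y = λ·(1 - 7) - 1 ≡ 4. → (7, 4)
3Q: (7, 4) + (1, 1). λ = (1 - 4)/(1 - 7) ≡ 20/17 mod 23. 17⁻¹ ≡ 19 (mod 23), so λ ≡ 12.
  x = λ² - 7 - 1 = 144 - 8 ≡ 21; y = λ·(7 - 21) - 4 ≡ 12. → (21, 12)
4Q: (21, 12) + (1, 1). λ = (1 - 12)/(1 - 21) ≡ 12/3 mod 23. 3⁻¹ ≡ 8 (mod 23), so λ ≡ 4.
  x = λ² - 21 - 1 = 16 - 22 ≡ 17; y = λ·(21 - 17) - 12 ≡ 4. → (17, 4)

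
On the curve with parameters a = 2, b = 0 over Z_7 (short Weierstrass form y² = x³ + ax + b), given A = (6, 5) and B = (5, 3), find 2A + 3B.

(5, 3)

First 2A:
Repeated addition: build up to 2A.
2A: tangent at (6, 5): λ = (3·6² + 2)/(2·5) ≡ 5/3. 3⁻¹ ≡ 5 (mod 7), so λ ≡ 5·5 ≡ 4.
  x = λ² - 6 - 6 = 16 - 12 ≡ 4; y = λ·(6 - 4) - 5 ≡ 3. → (4, 3)
2A = (4, 3).
Next 3B:
Repeated addition: build up to 3B.
2B: tangent at (5, 3): λ = (3·5² + 2)/(2·3) ≡ 0/6. 6⁻¹ ≡ 6 (mod 7), so λ ≡ 0·6 ≡ 0.
  x = λ² - 5 - 5 = 0 - 10 ≡ 4; y = λ·(5 - 4) - 3 ≡ 4. → (4, 4)
3B: (4, 4) + (5, 3). λ = (3 - 4)/(5 - 4) ≡ 6/1 mod 7. 1⁻¹ ≡ 1 (mod 7), so λ ≡ 6.
  x = λ² - 4 - 5 = 36 - 9 ≡ 6; y = λ·(4 - 6) - 4 ≡ 5. → (6, 5)
3B = (6, 5).
Finally 2A + 3B:
(4, 3) + (6, 5). λ = (5 - 3)/(6 - 4) ≡ 2/2 mod 7. 2⁻¹ ≡ 4 (mod 7), so λ ≡ 1.
  x = λ² - 4 - 6 = 1 - 10 ≡ 5; y = λ·(4 - 5) - 3 ≡ 3. → (5, 3)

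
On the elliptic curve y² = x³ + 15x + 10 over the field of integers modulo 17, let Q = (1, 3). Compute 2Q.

tangent at (1, 3): λ = (3·1² + 15)/(2·3) ≡ 1/6. 6⁻¹ ≡ 3 (mod 17) since 6·3 = 18 ≡ 1, so λ ≡ 1·3 ≡ 3.
  x = λ² - 1 - 1 = 9 - 2 ≡ 7; y = λ·(1 - 7) - 3 ≡ 13. → (7, 13)

(7, 13)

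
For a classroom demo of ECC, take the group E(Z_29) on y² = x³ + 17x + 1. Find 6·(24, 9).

(0, 1)

Write G = (24, 9).
Double-and-add on 6 = (110)₂. Start with G = (24, 9) for the leading 1-bit.
double: tangent at (24, 9): λ = (3·24² + 17)/(2·9) ≡ 5/18. 18⁻¹ ≡ 21 (mod 29), so λ ≡ 5·21 ≡ 18.
  x = λ² - 24 - 24 = 324 - 48 ≡ 15; y = λ·(24 - 15) - 9 ≡ 8. → (15, 8)
add G: (15, 8) + (24, 9). λ = (9 - 8)/(24 - 15) ≡ 1/9 mod 29. 9⁻¹ ≡ 13 (mod 29) since 9·13 = 117 ≡ 1, so λ ≡ 13.
  x = λ² - 15 - 24 = 169 - 39 ≡ 14; y = λ·(15 - 14) - 8 ≡ 5. → (14, 5)
double: tangent at (14, 5): λ = (3·14² + 17)/(2·5) ≡ 25/10. 10⁻¹ ≡ 3 (mod 29), so λ ≡ 25·3 ≡ 17.
  x = λ² - 14 - 14 = 289 - 28 ≡ 0; y = λ·(14 - 0) - 5 ≡ 1. → (0, 1)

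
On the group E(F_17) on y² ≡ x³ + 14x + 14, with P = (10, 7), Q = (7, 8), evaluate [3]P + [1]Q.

First 3P:
Repeated addition: build up to 3P.
2P: tangent at (10, 7): λ = (3·10² + 14)/(2·7) ≡ 8/14. 14⁻¹ ≡ 11 (mod 17), so λ ≡ 8·11 ≡ 3.
  x = λ² - 10 - 10 = 9 - 20 ≡ 6; y = λ·(10 - 6) - 7 ≡ 5. → (6, 5)
3P: (6, 5) + (10, 7). λ = (7 - 5)/(10 - 6) ≡ 2/4 mod 17. 4⁻¹ ≡ 13 (mod 17), so λ ≡ 9.
  x = λ² - 6 - 10 = 81 - 16 ≡ 14; y = λ·(6 - 14) - 5 ≡ 8. → (14, 8)
3P = (14, 8).
Finally 3P + Q:
(14, 8) + (7, 8). λ = (8 - 8)/(7 - 14) ≡ 0/10 mod 17. 10⁻¹ ≡ 12 (mod 17) since 10·12 = 120 ≡ 1, so λ ≡ 0.
  x = λ² - 14 - 7 = 0 - 21 ≡ 13; y = λ·(14 - 13) - 8 ≡ 9. → (13, 9)

(13, 9)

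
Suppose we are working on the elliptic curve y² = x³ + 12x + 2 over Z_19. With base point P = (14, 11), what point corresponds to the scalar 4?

(5, 4)

Double-and-add on 4 = (100)₂. Start with P = (14, 11) for the leading 1-bit.
double: tangent at (14, 11): λ = (3·14² + 12)/(2·11) ≡ 11/3. 3⁻¹ ≡ 13 (mod 19) since 3·13 = 39 ≡ 1, so λ ≡ 11·13 ≡ 10.
  x = λ² - 14 - 14 = 100 - 28 ≡ 15; y = λ·(14 - 15) - 11 ≡ 17. → (15, 17)
double: tangent at (15, 17): λ = (3·15² + 12)/(2·17) ≡ 3/15. 15⁻¹ ≡ 14 (mod 19) since 15·14 = 210 ≡ 1, so λ ≡ 3·14 ≡ 4.
  x = λ² - 15 - 15 = 16 - 30 ≡ 5; y = λ·(15 - 5) - 17 ≡ 4. → (5, 4)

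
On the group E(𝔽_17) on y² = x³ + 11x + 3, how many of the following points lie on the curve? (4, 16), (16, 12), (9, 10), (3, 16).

(4, 16): 16² ≡ 1, rhs ≡ 9 → off.
(16, 12): 12² ≡ 8, rhs ≡ 8 → on.
(9, 10): 10² ≡ 15, rhs ≡ 15 → on.
(3, 16): 16² ≡ 1, rhs ≡ 12 → off.

2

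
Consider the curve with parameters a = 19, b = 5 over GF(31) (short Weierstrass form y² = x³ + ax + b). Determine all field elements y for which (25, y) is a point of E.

4, 27

x³ + 19x + 5 = 16105 ≡ 16 (mod 31).
Square roots of 16 mod 31: 4 and 27 (since 4² = 16 ≡ 16).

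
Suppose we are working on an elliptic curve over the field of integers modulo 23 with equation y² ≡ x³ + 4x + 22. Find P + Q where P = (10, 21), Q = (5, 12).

(14, 4)

(10, 21) + (5, 12). λ = (12 - 21)/(5 - 10) ≡ 14/18 mod 23. 18⁻¹ ≡ 9 (mod 23) since 18·9 = 162 ≡ 1, so λ ≡ 11.
  x = λ² - 10 - 5 = 121 - 15 ≡ 14; y = λ·(10 - 14) - 21 ≡ 4. → (14, 4)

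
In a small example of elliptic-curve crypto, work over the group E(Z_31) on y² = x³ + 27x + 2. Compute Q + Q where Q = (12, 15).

tangent at (12, 15): λ = (3·12² + 27)/(2·15) ≡ 25/30. 30⁻¹ ≡ 30 (mod 31), so λ ≡ 25·30 ≡ 6.
  x = λ² - 12 - 12 = 36 - 24 ≡ 12; y = λ·(12 - 12) - 15 ≡ 16. → (12, 16)

(12, 16)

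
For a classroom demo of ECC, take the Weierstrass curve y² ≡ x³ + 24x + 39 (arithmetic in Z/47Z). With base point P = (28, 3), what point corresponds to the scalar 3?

(32, 39)

Repeated addition: build up to 3P.
2P: tangent at (28, 3): λ = (3·28² + 24)/(2·3) ≡ 26/6. 6⁻¹ ≡ 8 (mod 47), so λ ≡ 26·8 ≡ 20.
  x = λ² - 28 - 28 = 400 - 56 ≡ 15; y = λ·(28 - 15) - 3 ≡ 22. → (15, 22)
3P: (15, 22) + (28, 3). λ = (3 - 22)/(28 - 15) ≡ 28/13 mod 47. 13⁻¹ ≡ 29 (mod 47) since 13·29 = 377 ≡ 1, so λ ≡ 13.
  x = λ² - 15 - 28 = 169 - 43 ≡ 32; y = λ·(15 - 32) - 22 ≡ 39. → (32, 39)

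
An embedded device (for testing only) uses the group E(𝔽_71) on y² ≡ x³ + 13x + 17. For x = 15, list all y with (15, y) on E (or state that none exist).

26, 45

x³ + 13x + 17 = 3587 ≡ 37 (mod 71).
Square roots of 37 mod 71: 26 and 45 (since 26² = 676 ≡ 37).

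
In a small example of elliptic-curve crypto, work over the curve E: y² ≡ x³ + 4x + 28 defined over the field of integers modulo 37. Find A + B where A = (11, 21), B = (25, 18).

(11, 21) + (25, 18). λ = (18 - 21)/(25 - 11) ≡ 34/14 mod 37. 14⁻¹ ≡ 8 (mod 37) since 14·8 = 112 ≡ 1, so λ ≡ 13.
  x = λ² - 11 - 25 = 169 - 36 ≡ 22; y = λ·(11 - 22) - 21 ≡ 21. → (22, 21)

(22, 21)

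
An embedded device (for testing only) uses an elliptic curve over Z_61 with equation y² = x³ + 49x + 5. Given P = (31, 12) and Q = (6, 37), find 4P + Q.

(39, 33)

First 4P:
Repeated addition: build up to 4P.
2P: tangent at (31, 12): λ = (3·31² + 49)/(2·12) ≡ 4/24. 24⁻¹ ≡ 28 (mod 61), so λ ≡ 4·28 ≡ 51.
  x = λ² - 31 - 31 = 2601 - 62 ≡ 38; y = λ·(31 - 38) - 12 ≡ 58. → (38, 58)
3P: (38, 58) + (31, 12). λ = (12 - 58)/(31 - 38) ≡ 15/54 mod 61. 54⁻¹ ≡ 26 (mod 61), so λ ≡ 24.
  x = λ² - 38 - 31 = 576 - 69 ≡ 19; y = λ·(38 - 19) - 58 ≡ 32. → (19, 32)
4P: (19, 32) + (31, 12). λ = (12 - 32)/(31 - 19) ≡ 41/12 mod 61. 12⁻¹ ≡ 56 (mod 61), so λ ≡ 39.
  x = λ² - 19 - 31 = 1521 - 50 ≡ 7; y = λ·(19 - 7) - 32 ≡ 9. → (7, 9)
4P = (7, 9).
Finally 4P + Q:
(7, 9) + (6, 37). λ = (37 - 9)/(6 - 7) ≡ 28/60 mod 61. 60⁻¹ ≡ 60 (mod 61) since 60·60 = 3600 ≡ 1, so λ ≡ 33.
  x = λ² - 7 - 6 = 1089 - 13 ≡ 39; y = λ·(7 - 39) - 9 ≡ 33. → (39, 33)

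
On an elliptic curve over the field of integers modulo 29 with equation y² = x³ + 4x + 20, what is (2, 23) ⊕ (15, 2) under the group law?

(2, 23) + (15, 2). λ = (2 - 23)/(15 - 2) ≡ 8/13 mod 29. 13⁻¹ ≡ 9 (mod 29) since 13·9 = 117 ≡ 1, so λ ≡ 14.
  x = λ² - 2 - 15 = 196 - 17 ≡ 5; y = λ·(2 - 5) - 23 ≡ 22. → (5, 22)

(5, 22)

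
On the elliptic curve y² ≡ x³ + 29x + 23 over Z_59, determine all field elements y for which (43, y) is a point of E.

x³ + 29x + 23 = 80777 ≡ 6 (mod 59).
6 is a non-residue mod 59; no y exists.

none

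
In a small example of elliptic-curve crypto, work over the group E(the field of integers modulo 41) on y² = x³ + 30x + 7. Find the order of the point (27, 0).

2P: (27, 0) + (27, 0): same x and y₁ ≡ -y₂, so the sum is O.
2P = O, so the order is 2.

2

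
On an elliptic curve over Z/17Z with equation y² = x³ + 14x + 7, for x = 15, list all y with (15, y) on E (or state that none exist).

none

x³ + 14x + 7 = 3592 ≡ 5 (mod 17).
5 is a non-residue mod 17; no y exists.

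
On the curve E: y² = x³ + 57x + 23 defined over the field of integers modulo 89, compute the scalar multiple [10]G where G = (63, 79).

(44, 36)

Double-and-add on 10 = (1010)₂. Start with G = (63, 79) for the leading 1-bit.
double: tangent at (63, 79): λ = (3·63² + 57)/(2·79) ≡ 38/69. 69⁻¹ ≡ 40 (mod 89) since 69·40 = 2760 ≡ 1, so λ ≡ 38·40 ≡ 7.
  x = λ² - 63 - 63 = 49 - 126 ≡ 12; y = λ·(63 - 12) - 79 ≡ 11. → (12, 11)
double: tangent at (12, 11): λ = (3·12² + 57)/(2·11) ≡ 44/22. 22⁻¹ ≡ 85 (mod 89) since 22·85 = 1870 ≡ 1, so λ ≡ 44·85 ≡ 2.
  x = λ² - 12 - 12 = 4 - 24 ≡ 69; y = λ·(12 - 69) - 11 ≡ 53. → (69, 53)
add G: (69, 53) + (63, 79). λ = (79 - 53)/(63 - 69) ≡ 26/83 mod 89. 83⁻¹ ≡ 74 (mod 89) since 83·74 = 6142 ≡ 1, so λ ≡ 55.
  x = λ² - 69 - 63 = 3025 - 132 ≡ 45; y = λ·(69 - 45) - 53 ≡ 21. → (45, 21)
double: tangent at (45, 21): λ = (3·45² + 57)/(2·21) ≡ 80/42. 42⁻¹ ≡ 53 (mod 89) since 42·53 = 2226 ≡ 1, so λ ≡ 80·53 ≡ 57.
  x = λ² - 45 - 45 = 3249 - 90 ≡ 44; y = λ·(45 - 44) - 21 ≡ 36. → (44, 36)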